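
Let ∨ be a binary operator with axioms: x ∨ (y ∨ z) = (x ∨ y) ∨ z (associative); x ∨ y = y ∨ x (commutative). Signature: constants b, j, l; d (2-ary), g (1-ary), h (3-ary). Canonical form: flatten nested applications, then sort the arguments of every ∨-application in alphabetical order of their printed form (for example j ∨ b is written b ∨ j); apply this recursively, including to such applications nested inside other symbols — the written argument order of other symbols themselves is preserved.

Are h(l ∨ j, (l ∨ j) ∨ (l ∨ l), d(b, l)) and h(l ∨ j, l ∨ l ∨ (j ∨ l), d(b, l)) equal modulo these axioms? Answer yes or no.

Left:  h(l ∨ j, (l ∨ j) ∨ (l ∨ l), d(b, l))
  Work inside:  (l ∨ j) ∨ (l ∨ l)
  Un-nest:  l ∨ j ∨ l ∨ l
  Order the arguments:  j ∨ l ∨ l ∨ l
  Reassemble:  h(j ∨ l, j ∨ l ∨ l ∨ l, d(b, l))
Right:  h(l ∨ j, l ∨ l ∨ (j ∨ l), d(b, l))
  Descend into:  l ∨ l ∨ (j ∨ l)
  Merge nested applications:  l ∨ l ∨ j ∨ l
  Order the arguments:  j ∨ l ∨ l ∨ l
  Put back:  h(j ∨ l, j ∨ l ∨ l ∨ l, d(b, l))

Answer: yes — both canonical forms are h(j ∨ l, j ∨ l ∨ l ∨ l, d(b, l))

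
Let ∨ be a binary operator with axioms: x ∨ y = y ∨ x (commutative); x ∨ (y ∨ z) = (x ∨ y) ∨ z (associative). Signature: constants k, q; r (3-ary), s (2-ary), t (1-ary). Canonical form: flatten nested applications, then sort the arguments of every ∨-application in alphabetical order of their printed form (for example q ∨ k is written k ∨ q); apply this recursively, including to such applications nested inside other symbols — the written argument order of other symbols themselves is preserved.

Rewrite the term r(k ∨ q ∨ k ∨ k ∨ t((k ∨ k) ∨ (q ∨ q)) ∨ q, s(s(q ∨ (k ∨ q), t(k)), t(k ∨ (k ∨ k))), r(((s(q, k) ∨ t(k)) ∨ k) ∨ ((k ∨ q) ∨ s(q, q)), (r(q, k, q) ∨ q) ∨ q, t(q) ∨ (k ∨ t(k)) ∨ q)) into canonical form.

Answer: r(k ∨ k ∨ k ∨ q ∨ q ∨ t(k ∨ k ∨ q ∨ q), s(s(k ∨ q ∨ q, t(k)), t(k ∨ k ∨ k)), r(k ∨ k ∨ q ∨ s(q, k) ∨ s(q, q) ∨ t(k), q ∨ q ∨ r(q, k, q), k ∨ q ∨ t(k) ∨ t(q)))

Derivation:
Work inside:  ((s(q, k) ∨ t(k)) ∨ k) ∨ ((k ∨ q) ∨ s(q, q))
Un-nest:  s(q, k) ∨ t(k) ∨ k ∨ k ∨ q ∨ s(q, q)
Sort arguments:  k ∨ k ∨ q ∨ s(q, k) ∨ s(q, q) ∨ t(k)
Put back:  r(k ∨ k ∨ k ∨ q ∨ q ∨ t(k ∨ k ∨ q ∨ q), s(s(k ∨ q ∨ q, t(k)), t(k ∨ k ∨ k)), r(k ∨ k ∨ q ∨ s(q, k) ∨ s(q, q) ∨ t(k), q ∨ q ∨ r(q, k, q), k ∨ q ∨ t(k) ∨ t(q)))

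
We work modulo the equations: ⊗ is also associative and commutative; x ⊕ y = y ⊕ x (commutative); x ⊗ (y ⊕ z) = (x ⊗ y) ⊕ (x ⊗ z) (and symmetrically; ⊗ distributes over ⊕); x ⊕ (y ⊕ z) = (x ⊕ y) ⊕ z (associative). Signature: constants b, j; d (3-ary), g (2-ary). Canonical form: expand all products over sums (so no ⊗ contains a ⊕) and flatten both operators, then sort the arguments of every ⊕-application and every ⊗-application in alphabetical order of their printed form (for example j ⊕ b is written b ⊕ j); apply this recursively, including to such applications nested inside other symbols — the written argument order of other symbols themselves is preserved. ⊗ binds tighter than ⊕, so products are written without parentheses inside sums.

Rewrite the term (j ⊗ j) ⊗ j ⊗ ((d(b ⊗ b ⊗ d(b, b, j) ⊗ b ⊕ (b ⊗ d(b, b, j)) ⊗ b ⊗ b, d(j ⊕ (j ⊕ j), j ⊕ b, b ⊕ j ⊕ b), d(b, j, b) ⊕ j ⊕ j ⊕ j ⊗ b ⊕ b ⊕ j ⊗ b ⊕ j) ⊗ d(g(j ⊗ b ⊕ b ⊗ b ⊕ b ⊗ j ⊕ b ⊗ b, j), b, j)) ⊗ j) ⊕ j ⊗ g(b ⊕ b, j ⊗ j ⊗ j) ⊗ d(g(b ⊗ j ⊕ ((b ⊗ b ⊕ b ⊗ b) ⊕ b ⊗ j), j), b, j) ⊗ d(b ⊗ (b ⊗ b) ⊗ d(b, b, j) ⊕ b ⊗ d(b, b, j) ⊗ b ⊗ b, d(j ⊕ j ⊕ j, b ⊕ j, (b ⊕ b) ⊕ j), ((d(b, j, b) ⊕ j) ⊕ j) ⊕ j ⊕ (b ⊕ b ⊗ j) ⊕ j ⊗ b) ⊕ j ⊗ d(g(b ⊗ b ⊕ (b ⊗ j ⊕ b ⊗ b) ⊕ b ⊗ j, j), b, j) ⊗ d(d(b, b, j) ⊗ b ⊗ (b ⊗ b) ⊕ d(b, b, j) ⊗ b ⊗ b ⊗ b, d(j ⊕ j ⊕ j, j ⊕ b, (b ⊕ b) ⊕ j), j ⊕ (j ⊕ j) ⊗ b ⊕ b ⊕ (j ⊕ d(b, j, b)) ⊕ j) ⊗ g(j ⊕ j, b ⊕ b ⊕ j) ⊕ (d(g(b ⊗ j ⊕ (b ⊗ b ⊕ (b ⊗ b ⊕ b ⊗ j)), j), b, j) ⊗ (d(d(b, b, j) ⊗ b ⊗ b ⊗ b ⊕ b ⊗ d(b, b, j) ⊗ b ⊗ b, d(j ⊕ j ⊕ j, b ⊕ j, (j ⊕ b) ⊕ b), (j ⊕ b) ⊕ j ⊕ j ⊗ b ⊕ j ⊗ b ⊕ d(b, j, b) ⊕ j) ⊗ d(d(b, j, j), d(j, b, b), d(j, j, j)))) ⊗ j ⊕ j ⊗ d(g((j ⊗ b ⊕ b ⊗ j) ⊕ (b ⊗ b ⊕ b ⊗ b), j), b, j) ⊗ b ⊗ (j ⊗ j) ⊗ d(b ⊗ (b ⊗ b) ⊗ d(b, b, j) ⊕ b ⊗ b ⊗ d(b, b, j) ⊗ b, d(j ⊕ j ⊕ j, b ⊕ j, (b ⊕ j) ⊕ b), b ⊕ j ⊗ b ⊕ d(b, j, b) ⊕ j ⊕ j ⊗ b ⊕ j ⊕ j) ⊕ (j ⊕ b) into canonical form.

Answer: b ⊕ b ⊗ d(b ⊗ b ⊗ b ⊗ d(b, b, j) ⊕ b ⊗ b ⊗ b ⊗ d(b, b, j), d(j ⊕ j ⊕ j, b ⊕ j, b ⊕ b ⊕ j), b ⊕ b ⊗ j ⊕ b ⊗ j ⊕ d(b, j, b) ⊕ j ⊕ j ⊕ j) ⊗ d(g(b ⊗ b ⊕ b ⊗ b ⊕ b ⊗ j ⊕ b ⊗ j, j), b, j) ⊗ j ⊗ j ⊗ j ⊕ d(b ⊗ b ⊗ b ⊗ d(b, b, j) ⊕ b ⊗ b ⊗ b ⊗ d(b, b, j), d(j ⊕ j ⊕ j, b ⊕ j, b ⊕ b ⊕ j), b ⊕ b ⊗ j ⊕ b ⊗ j ⊕ d(b, j, b) ⊕ j ⊕ j ⊕ j) ⊗ d(d(b, j, j), d(j, b, b), d(j, j, j)) ⊗ d(g(b ⊗ b ⊕ b ⊗ b ⊕ b ⊗ j ⊕ b ⊗ j, j), b, j) ⊗ j ⊕ d(b ⊗ b ⊗ b ⊗ d(b, b, j) ⊕ b ⊗ b ⊗ b ⊗ d(b, b, j), d(j ⊕ j ⊕ j, b ⊕ j, b ⊕ b ⊕ j), b ⊕ b ⊗ j ⊕ b ⊗ j ⊕ d(b, j, b) ⊕ j ⊕ j ⊕ j) ⊗ d(g(b ⊗ b ⊕ b ⊗ b ⊕ b ⊗ j ⊕ b ⊗ j, j), b, j) ⊗ g(b ⊕ b, j ⊗ j ⊗ j) ⊗ j ⊕ d(b ⊗ b ⊗ b ⊗ d(b, b, j) ⊕ b ⊗ b ⊗ b ⊗ d(b, b, j), d(j ⊕ j ⊕ j, b ⊕ j, b ⊕ b ⊕ j), b ⊕ b ⊗ j ⊕ b ⊗ j ⊕ d(b, j, b) ⊕ j ⊕ j ⊕ j) ⊗ d(g(b ⊗ b ⊕ b ⊗ b ⊕ b ⊗ j ⊕ b ⊗ j, j), b, j) ⊗ g(j ⊕ j, b ⊕ b ⊕ j) ⊗ j ⊕ d(b ⊗ b ⊗ b ⊗ d(b, b, j) ⊕ b ⊗ b ⊗ b ⊗ d(b, b, j), d(j ⊕ j ⊕ j, b ⊕ j, b ⊕ b ⊕ j), b ⊕ b ⊗ j ⊕ b ⊗ j ⊕ d(b, j, b) ⊕ j ⊕ j ⊕ j) ⊗ d(g(b ⊗ b ⊕ b ⊗ b ⊕ b ⊗ j ⊕ b ⊗ j, j), b, j) ⊗ j ⊗ j ⊗ j ⊗ j ⊕ j

Derivation:
Distribute:  d(b ⊗ b ⊗ b ⊗ d(b, b, j) ⊕ b ⊗ b ⊗ b ⊗ d(b, b, j), d(j ⊕ j ⊕ j, b ⊕ j, b ⊕ b ⊕ j), b ⊕ b ⊗ j ⊕ b ⊗ j ⊕ d(b, j, b) ⊕ j ⊕ j ⊕ j) ⊗ d(g(b ⊗ b ⊕ b ⊗ b ⊕ b ⊗ j ⊕ b ⊗ j, j), b, j) ⊗ j ⊗ j ⊗ j ⊗ j ⊕ d(b ⊗ b ⊗ b ⊗ d(b, b, j) ⊕ b ⊗ b ⊗ b ⊗ d(b, b, j), d(j ⊕ j ⊕ j, b ⊕ j, b ⊕ b ⊕ j), b ⊕ b ⊗ j ⊕ b ⊗ j ⊕ d(b, j, b) ⊕ j ⊕ j ⊕ j) ⊗ d(g(b ⊗ b ⊕ b ⊗ b ⊕ b ⊗ j ⊕ b ⊗ j, j), b, j) ⊗ g(b ⊕ b, j ⊗ j ⊗ j) ⊗ j ⊕ d(b ⊗ b ⊗ b ⊗ d(b, b, j) ⊕ b ⊗ b ⊗ b ⊗ d(b, b, j), d(j ⊕ j ⊕ j, b ⊕ j, b ⊕ b ⊕ j), b ⊕ b ⊗ j ⊕ b ⊗ j ⊕ d(b, j, b) ⊕ j ⊕ j ⊕ j) ⊗ d(g(b ⊗ b ⊕ b ⊗ b ⊕ b ⊗ j ⊕ b ⊗ j, j), b, j) ⊗ g(j ⊕ j, b ⊕ b ⊕ j) ⊗ j ⊕ d(b ⊗ b ⊗ b ⊗ d(b, b, j) ⊕ b ⊗ b ⊗ b ⊗ d(b, b, j), d(j ⊕ j ⊕ j, b ⊕ j, b ⊕ b ⊕ j), b ⊕ b ⊗ j ⊕ b ⊗ j ⊕ d(b, j, b) ⊕ j ⊕ j ⊕ j) ⊗ d(d(b, j, j), d(j, b, b), d(j, j, j)) ⊗ d(g(b ⊗ b ⊕ b ⊗ b ⊕ b ⊗ j ⊕ b ⊗ j, j), b, j) ⊗ j ⊕ b ⊗ d(b ⊗ b ⊗ b ⊗ d(b, b, j) ⊕ b ⊗ b ⊗ b ⊗ d(b, b, j), d(j ⊕ j ⊕ j, b ⊕ j, b ⊕ b ⊕ j), b ⊕ b ⊗ j ⊕ b ⊗ j ⊕ d(b, j, b) ⊕ j ⊕ j ⊕ j) ⊗ d(g(b ⊗ b ⊕ b ⊗ b ⊕ b ⊗ j ⊕ b ⊗ j, j), b, j) ⊗ j ⊗ j ⊗ j ⊕ j ⊕ b
Sort arguments:  b ⊕ b ⊗ d(b ⊗ b ⊗ b ⊗ d(b, b, j) ⊕ b ⊗ b ⊗ b ⊗ d(b, b, j), d(j ⊕ j ⊕ j, b ⊕ j, b ⊕ b ⊕ j), b ⊕ b ⊗ j ⊕ b ⊗ j ⊕ d(b, j, b) ⊕ j ⊕ j ⊕ j) ⊗ d(g(b ⊗ b ⊕ b ⊗ b ⊕ b ⊗ j ⊕ b ⊗ j, j), b, j) ⊗ j ⊗ j ⊗ j ⊕ d(b ⊗ b ⊗ b ⊗ d(b, b, j) ⊕ b ⊗ b ⊗ b ⊗ d(b, b, j), d(j ⊕ j ⊕ j, b ⊕ j, b ⊕ b ⊕ j), b ⊕ b ⊗ j ⊕ b ⊗ j ⊕ d(b, j, b) ⊕ j ⊕ j ⊕ j) ⊗ d(d(b, j, j), d(j, b, b), d(j, j, j)) ⊗ d(g(b ⊗ b ⊕ b ⊗ b ⊕ b ⊗ j ⊕ b ⊗ j, j), b, j) ⊗ j ⊕ d(b ⊗ b ⊗ b ⊗ d(b, b, j) ⊕ b ⊗ b ⊗ b ⊗ d(b, b, j), d(j ⊕ j ⊕ j, b ⊕ j, b ⊕ b ⊕ j), b ⊕ b ⊗ j ⊕ b ⊗ j ⊕ d(b, j, b) ⊕ j ⊕ j ⊕ j) ⊗ d(g(b ⊗ b ⊕ b ⊗ b ⊕ b ⊗ j ⊕ b ⊗ j, j), b, j) ⊗ g(b ⊕ b, j ⊗ j ⊗ j) ⊗ j ⊕ d(b ⊗ b ⊗ b ⊗ d(b, b, j) ⊕ b ⊗ b ⊗ b ⊗ d(b, b, j), d(j ⊕ j ⊕ j, b ⊕ j, b ⊕ b ⊕ j), b ⊕ b ⊗ j ⊕ b ⊗ j ⊕ d(b, j, b) ⊕ j ⊕ j ⊕ j) ⊗ d(g(b ⊗ b ⊕ b ⊗ b ⊕ b ⊗ j ⊕ b ⊗ j, j), b, j) ⊗ g(j ⊕ j, b ⊕ b ⊕ j) ⊗ j ⊕ d(b ⊗ b ⊗ b ⊗ d(b, b, j) ⊕ b ⊗ b ⊗ b ⊗ d(b, b, j), d(j ⊕ j ⊕ j, b ⊕ j, b ⊕ b ⊕ j), b ⊕ b ⊗ j ⊕ b ⊗ j ⊕ d(b, j, b) ⊕ j ⊕ j ⊕ j) ⊗ d(g(b ⊗ b ⊕ b ⊗ b ⊕ b ⊗ j ⊕ b ⊗ j, j), b, j) ⊗ j ⊗ j ⊗ j ⊗ j ⊕ j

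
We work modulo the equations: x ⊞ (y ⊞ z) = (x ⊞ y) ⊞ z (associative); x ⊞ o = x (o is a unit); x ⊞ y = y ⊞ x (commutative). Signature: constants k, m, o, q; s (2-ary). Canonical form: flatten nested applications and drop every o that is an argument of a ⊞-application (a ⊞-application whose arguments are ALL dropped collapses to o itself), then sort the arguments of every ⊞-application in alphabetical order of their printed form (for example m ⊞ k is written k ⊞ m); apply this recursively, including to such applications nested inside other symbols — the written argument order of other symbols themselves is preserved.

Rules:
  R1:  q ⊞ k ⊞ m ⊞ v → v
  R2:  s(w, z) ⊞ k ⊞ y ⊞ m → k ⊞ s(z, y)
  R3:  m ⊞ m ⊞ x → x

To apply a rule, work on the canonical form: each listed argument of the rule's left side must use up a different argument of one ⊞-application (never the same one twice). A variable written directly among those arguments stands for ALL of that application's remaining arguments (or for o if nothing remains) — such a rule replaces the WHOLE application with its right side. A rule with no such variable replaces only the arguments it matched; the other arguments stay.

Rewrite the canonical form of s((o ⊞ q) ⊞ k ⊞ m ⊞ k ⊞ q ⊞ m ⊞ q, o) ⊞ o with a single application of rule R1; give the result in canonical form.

Answer: s(k ⊞ m ⊞ q ⊞ q, o)

Derivation:
Canonical form:  s(k ⊞ k ⊞ m ⊞ m ⊞ q ⊞ q ⊞ q, o)
Apply R1:  consuming k, m, q;  v := k ⊞ m ⊞ q ⊞ q
The extension variable absorbs all remaining arguments, so the whole application is rewritten.
Giving:  s(k ⊞ m ⊞ q ⊞ q, o)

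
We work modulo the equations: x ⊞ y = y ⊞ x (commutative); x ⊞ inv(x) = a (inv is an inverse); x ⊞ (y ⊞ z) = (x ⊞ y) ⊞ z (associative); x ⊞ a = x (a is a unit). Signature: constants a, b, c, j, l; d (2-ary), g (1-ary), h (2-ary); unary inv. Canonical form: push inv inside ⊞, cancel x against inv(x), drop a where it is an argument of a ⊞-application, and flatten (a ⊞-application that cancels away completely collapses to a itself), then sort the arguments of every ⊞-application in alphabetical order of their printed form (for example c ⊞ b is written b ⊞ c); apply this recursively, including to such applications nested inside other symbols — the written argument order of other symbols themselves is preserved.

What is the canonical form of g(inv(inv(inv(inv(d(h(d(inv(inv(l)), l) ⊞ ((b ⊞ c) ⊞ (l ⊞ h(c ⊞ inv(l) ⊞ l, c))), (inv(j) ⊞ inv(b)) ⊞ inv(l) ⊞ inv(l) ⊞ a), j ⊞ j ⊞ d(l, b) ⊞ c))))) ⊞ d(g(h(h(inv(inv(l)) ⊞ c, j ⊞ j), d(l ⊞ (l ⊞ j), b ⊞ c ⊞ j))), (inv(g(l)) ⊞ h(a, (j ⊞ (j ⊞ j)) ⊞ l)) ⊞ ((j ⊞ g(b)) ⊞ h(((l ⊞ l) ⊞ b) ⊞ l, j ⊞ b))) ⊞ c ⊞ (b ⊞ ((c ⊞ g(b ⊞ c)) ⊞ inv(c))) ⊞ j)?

Answer: g(b ⊞ c ⊞ d(g(h(h(c ⊞ l, j ⊞ j), d(j ⊞ l ⊞ l, b ⊞ c ⊞ j))), g(b) ⊞ h(a, j ⊞ j ⊞ j ⊞ l) ⊞ h(b ⊞ l ⊞ l ⊞ l, b ⊞ j) ⊞ inv(g(l)) ⊞ j) ⊞ d(h(b ⊞ c ⊞ d(l, l) ⊞ h(c, c) ⊞ l, inv(b) ⊞ inv(j) ⊞ inv(l) ⊞ inv(l)), c ⊞ d(l, b) ⊞ j ⊞ j) ⊞ g(b ⊞ c) ⊞ j)

Derivation:
Focus inside:  inv(inv(inv(inv(d(h(d(inv(inv(l)), l) ⊞ ((b ⊞ c) ⊞ (l ⊞ h(c ⊞ inv(l) ⊞ l, c))), (inv(j) ⊞ inv(b)) ⊞ inv(l) ⊞ inv(l) ⊞ a), j ⊞ j ⊞ d(l, b) ⊞ c))))) ⊞ d(g(h(h(inv(inv(l)) ⊞ c, j ⊞ j), d(l ⊞ (l ⊞ j), b ⊞ c ⊞ j))), (inv(g(l)) ⊞ h(a, (j ⊞ (j ⊞ j)) ⊞ l)) ⊞ ((j ⊞ g(b)) ⊞ h(((l ⊞ l) ⊞ b) ⊞ l, j ⊞ b))) ⊞ c ⊞ (b ⊞ ((c ⊞ g(b ⊞ c)) ⊞ inv(c))) ⊞ j
Push inv inside:  distribute inv over ⊞ and collapse double inv
Combine occurrences:  d(h(b ⊞ c ⊞ d(l, l) ⊞ h(c, c) ⊞ l, inv(b) ⊞ inv(j) ⊞ inv(l) ⊞ inv(l)), c ⊞ d(l, b) ⊞ j ⊞ j) ⊞ d(g(h(h(c ⊞ l, j ⊞ j), d(j ⊞ l ⊞ l, b ⊞ c ⊞ j))), g(b) ⊞ h(a, j ⊞ j ⊞ j ⊞ l) ⊞ h(b ⊞ l ⊞ l ⊞ l, b ⊞ j) ⊞ inv(g(l)) ⊞ j) ⊞ c ⊞ b ⊞ g(b ⊞ c) ⊞ j
Sort arguments:  b ⊞ c ⊞ d(g(h(h(c ⊞ l, j ⊞ j), d(j ⊞ l ⊞ l, b ⊞ c ⊞ j))), g(b) ⊞ h(a, j ⊞ j ⊞ j ⊞ l) ⊞ h(b ⊞ l ⊞ l ⊞ l, b ⊞ j) ⊞ inv(g(l)) ⊞ j) ⊞ d(h(b ⊞ c ⊞ d(l, l) ⊞ h(c, c) ⊞ l, inv(b) ⊞ inv(j) ⊞ inv(l) ⊞ inv(l)), c ⊞ d(l, b) ⊞ j ⊞ j) ⊞ g(b ⊞ c) ⊞ j
Rebuild:  g(b ⊞ c ⊞ d(g(h(h(c ⊞ l, j ⊞ j), d(j ⊞ l ⊞ l, b ⊞ c ⊞ j))), g(b) ⊞ h(a, j ⊞ j ⊞ j ⊞ l) ⊞ h(b ⊞ l ⊞ l ⊞ l, b ⊞ j) ⊞ inv(g(l)) ⊞ j) ⊞ d(h(b ⊞ c ⊞ d(l, l) ⊞ h(c, c) ⊞ l, inv(b) ⊞ inv(j) ⊞ inv(l) ⊞ inv(l)), c ⊞ d(l, b) ⊞ j ⊞ j) ⊞ g(b ⊞ c) ⊞ j)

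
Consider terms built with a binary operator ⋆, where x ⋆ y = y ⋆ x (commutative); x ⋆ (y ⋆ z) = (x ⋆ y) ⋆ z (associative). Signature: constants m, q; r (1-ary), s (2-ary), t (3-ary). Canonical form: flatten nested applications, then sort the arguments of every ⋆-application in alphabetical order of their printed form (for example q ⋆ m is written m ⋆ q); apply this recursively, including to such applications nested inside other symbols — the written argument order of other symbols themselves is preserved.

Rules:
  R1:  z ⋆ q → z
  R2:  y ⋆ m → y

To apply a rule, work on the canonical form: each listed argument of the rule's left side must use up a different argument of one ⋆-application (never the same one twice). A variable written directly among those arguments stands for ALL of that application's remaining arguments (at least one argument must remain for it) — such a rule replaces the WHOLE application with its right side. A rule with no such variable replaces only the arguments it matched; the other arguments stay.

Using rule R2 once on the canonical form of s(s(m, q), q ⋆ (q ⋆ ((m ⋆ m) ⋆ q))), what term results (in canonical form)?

Answer: s(s(m, q), m ⋆ q ⋆ q ⋆ q)

Derivation:
Canonical form:  s(s(m, q), m ⋆ m ⋆ q ⋆ q ⋆ q)
Match R2:  consume m;  y := m ⋆ q ⋆ q ⋆ q
The extension variable absorbs all remaining arguments, so the whole application is rewritten.
New term:  s(s(m, q), m ⋆ q ⋆ q ⋆ q)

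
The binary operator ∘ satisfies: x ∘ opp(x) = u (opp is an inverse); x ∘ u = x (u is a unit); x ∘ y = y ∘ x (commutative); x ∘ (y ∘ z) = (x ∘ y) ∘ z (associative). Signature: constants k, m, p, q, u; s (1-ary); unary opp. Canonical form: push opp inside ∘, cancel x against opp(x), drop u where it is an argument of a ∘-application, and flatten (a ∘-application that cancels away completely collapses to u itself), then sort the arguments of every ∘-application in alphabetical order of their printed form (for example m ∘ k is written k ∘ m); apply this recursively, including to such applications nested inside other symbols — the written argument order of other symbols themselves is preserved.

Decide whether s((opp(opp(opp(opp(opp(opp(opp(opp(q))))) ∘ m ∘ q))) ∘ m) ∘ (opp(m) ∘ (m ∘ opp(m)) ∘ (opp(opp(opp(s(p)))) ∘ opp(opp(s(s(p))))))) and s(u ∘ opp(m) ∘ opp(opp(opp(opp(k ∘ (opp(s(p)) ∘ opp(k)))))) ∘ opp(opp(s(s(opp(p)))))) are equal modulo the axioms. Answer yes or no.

Left:  s((opp(opp(opp(opp(opp(opp(opp(opp(q))))) ∘ m ∘ q))) ∘ m) ∘ (opp(m) ∘ (m ∘ opp(m)) ∘ (opp(opp(opp(s(p)))) ∘ opp(opp(s(s(p)))))))
  Work inside:  (opp(opp(opp(opp(opp(opp(opp(opp(q))))) ∘ m ∘ q))) ∘ m) ∘ (opp(m) ∘ (m ∘ opp(m)) ∘ (opp(opp(opp(s(p)))) ∘ opp(opp(s(s(p))))))
  Push opp inside:  distribute opp over ∘ and collapse double opp
  Inverses cancel:  q cancels
  Collect terms:  opp(m) ∘ opp(s(p)) ∘ s(s(p))
  Put back:  s(opp(m) ∘ opp(s(p)) ∘ s(s(p)))
Right:  s(u ∘ opp(m) ∘ opp(opp(opp(opp(k ∘ (opp(s(p)) ∘ opp(k)))))) ∘ opp(opp(s(s(opp(p))))))
  Descend into:  u ∘ opp(m) ∘ opp(opp(opp(opp(k ∘ (opp(s(p)) ∘ opp(k)))))) ∘ opp(opp(s(s(opp(p)))))
  Push opp inside:  distribute opp over ∘ and collapse double opp
  Cancel:  k cancels
  Collect:  opp(m) ∘ opp(s(p)) ∘ s(s(opp(p)))
  Put back:  s(opp(m) ∘ opp(s(p)) ∘ s(s(opp(p))))

Answer: no — s(opp(m) ∘ opp(s(p)) ∘ s(s(p))) vs s(opp(m) ∘ opp(s(p)) ∘ s(s(opp(p))))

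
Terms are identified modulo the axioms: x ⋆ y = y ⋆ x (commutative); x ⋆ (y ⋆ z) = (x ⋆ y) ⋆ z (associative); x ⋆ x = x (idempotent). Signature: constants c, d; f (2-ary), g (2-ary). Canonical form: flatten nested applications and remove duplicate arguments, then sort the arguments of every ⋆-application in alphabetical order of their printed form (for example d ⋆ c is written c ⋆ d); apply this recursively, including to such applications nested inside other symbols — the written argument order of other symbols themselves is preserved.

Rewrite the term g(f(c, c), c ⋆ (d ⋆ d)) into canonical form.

Answer: g(f(c, c), c ⋆ d)

Derivation:
Focus inside:  c ⋆ (d ⋆ d)
Merge nested applications:  c ⋆ d ⋆ d
Deduplicate:  drop duplicate d
Sort arguments:  c ⋆ d
Rebuild:  g(f(c, c), c ⋆ d)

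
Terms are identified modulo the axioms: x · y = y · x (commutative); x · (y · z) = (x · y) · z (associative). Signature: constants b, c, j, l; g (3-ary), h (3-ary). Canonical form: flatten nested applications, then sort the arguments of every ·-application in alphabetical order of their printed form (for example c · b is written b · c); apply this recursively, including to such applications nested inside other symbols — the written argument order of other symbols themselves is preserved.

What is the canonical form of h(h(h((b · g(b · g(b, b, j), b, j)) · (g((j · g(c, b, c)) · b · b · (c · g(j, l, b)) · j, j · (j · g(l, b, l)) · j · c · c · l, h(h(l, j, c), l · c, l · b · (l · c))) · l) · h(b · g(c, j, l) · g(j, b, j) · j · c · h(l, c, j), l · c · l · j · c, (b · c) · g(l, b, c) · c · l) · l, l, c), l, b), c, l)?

Answer: h(h(h(b · g(b · b · c · g(c, b, c) · g(j, l, b) · j · j, c · c · g(l, b, l) · j · j · j · l, h(h(l, j, c), c · l, b · c · l · l)) · g(b · g(b, b, j), b, j) · h(b · c · g(c, j, l) · g(j, b, j) · h(l, c, j) · j, c · c · j · l · l, b · c · c · g(l, b, c) · l) · l · l, l, c), l, b), c, l)

Derivation:
Work inside:  (b · g(b · g(b, b, j), b, j)) · (g((j · g(c, b, c)) · b · b · (c · g(j, l, b)) · j, j · (j · g(l, b, l)) · j · c · c · l, h(h(l, j, c), l · c, l · b · (l · c))) · l) · h(b · g(c, j, l) · g(j, b, j) · j · c · h(l, c, j), l · c · l · j · c, (b · c) · g(l, b, c) · c · l) · l
Merge nested applications:  b · g(b · g(b, b, j), b, j) · g((j · g(c, b, c)) · b · b · (c · g(j, l, b)) · j, j · (j · g(l, b, l)) · j · c · c · l, h(h(l, j, c), l · c, l · b · (l · c))) · l · h(b · g(c, j, l) · g(j, b, j) · j · c · h(l, c, j), l · c · l · j · c, (b · c) · g(l, b, c) · c · l) · l
Canonicalize subterm:  g((j · g(c, b, c)) · b · b · (c · g(j, l, b)) · j, j · (j · g(l, b, l)) · j · c · c · l, h(h(l, j, c), l · c, l · b · (l · c)))  →  g(b · b · c · g(c, b, c) · g(j, l, b) · j · j, c · c · g(l, b, l) · j · j · j · l, h(h(l, j, c), c · l, b · c · l · l))
Inside:  h(b · g(c, j, l) · g(j, b, j) · j · c · h(l, c, j), l · c · l · j · c, (b · c) · g(l, b, c) · c · l)  →  h(b · c · g(c, j, l) · g(j, b, j) · h(l, c, j) · j, c · c · j · l · l, b · c · c · g(l, b, c) · l)
Sort:  b · g(b · b · c · g(c, b, c) · g(j, l, b) · j · j, c · c · g(l, b, l) · j · j · j · l, h(h(l, j, c), c · l, b · c · l · l)) · g(b · g(b, b, j), b, j) · h(b · c · g(c, j, l) · g(j, b, j) · h(l, c, j) · j, c · c · j · l · l, b · c · c · g(l, b, c) · l) · l · l
Rebuild:  h(h(h(b · g(b · b · c · g(c, b, c) · g(j, l, b) · j · j, c · c · g(l, b, l) · j · j · j · l, h(h(l, j, c), c · l, b · c · l · l)) · g(b · g(b, b, j), b, j) · h(b · c · g(c, j, l) · g(j, b, j) · h(l, c, j) · j, c · c · j · l · l, b · c · c · g(l, b, c) · l) · l · l, l, c), l, b), c, l)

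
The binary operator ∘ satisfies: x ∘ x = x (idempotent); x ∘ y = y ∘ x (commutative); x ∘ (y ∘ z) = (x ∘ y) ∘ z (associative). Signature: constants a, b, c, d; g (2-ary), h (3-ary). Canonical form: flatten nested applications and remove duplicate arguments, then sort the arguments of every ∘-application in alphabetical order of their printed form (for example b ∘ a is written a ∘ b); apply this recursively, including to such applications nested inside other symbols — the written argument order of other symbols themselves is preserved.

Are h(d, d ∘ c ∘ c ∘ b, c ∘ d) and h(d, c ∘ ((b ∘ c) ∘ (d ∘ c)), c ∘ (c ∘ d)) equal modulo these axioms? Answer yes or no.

Left:  h(d, d ∘ c ∘ c ∘ b, c ∘ d)
  Descend into:  d ∘ c ∘ c ∘ b
  Drop duplicates:  drop duplicate c
  Sort arguments:  b ∘ c ∘ d
  Rebuild:  h(d, b ∘ c ∘ d, c ∘ d)
Right:  h(d, c ∘ ((b ∘ c) ∘ (d ∘ c)), c ∘ (c ∘ d))
  Focus inside:  c ∘ ((b ∘ c) ∘ (d ∘ c))
  Merge nested applications:  c ∘ b ∘ c ∘ d ∘ c
  Idempotence:  drop duplicate c, c
  Order the arguments:  b ∘ c ∘ d
  Reassemble:  h(d, b ∘ c ∘ d, c ∘ d)

Answer: yes — both canonical forms are h(d, b ∘ c ∘ d, c ∘ d)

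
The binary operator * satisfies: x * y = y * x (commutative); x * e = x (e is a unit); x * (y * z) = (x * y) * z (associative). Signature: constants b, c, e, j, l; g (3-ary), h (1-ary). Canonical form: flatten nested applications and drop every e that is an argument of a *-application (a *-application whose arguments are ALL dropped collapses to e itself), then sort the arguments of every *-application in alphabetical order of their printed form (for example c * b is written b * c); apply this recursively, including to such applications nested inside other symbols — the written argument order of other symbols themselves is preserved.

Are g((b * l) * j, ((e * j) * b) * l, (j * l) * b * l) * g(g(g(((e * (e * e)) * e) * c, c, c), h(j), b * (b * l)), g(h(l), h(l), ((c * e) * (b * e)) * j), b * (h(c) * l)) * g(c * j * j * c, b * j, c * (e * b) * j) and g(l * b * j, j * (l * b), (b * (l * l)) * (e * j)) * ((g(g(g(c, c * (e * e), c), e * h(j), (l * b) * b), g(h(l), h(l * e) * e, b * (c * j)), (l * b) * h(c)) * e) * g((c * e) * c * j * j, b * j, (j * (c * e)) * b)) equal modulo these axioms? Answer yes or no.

Answer: yes — both canonical forms are g(b * j * l, b * j * l, b * j * l * l) * g(c * c * j * j, b * j, b * c * j) * g(g(g(c, c, c), h(j), b * b * l), g(h(l), h(l), b * c * j), b * h(c) * l)

Derivation:
Left:  g((b * l) * j, ((e * j) * b) * l, (j * l) * b * l) * g(g(g(((e * (e * e)) * e) * c, c, c), h(j), b * (b * l)), g(h(l), h(l), ((c * e) * (b * e)) * j), b * (h(c) * l)) * g(c * j * j * c, b * j, c * (e * b) * j)
  Canonicalize subterm:  g((b * l) * j, ((e * j) * b) * l, (j * l) * b * l)  →  g(b * j * l, b * j * l, b * j * l * l)
  Simplify inside:  g(g(g(((e * (e * e)) * e) * c, c, c), h(j), b * (b * l)), g(h(l), h(l), ((c * e) * (b * e)) * j), b * (h(c) * l))  →  g(g(g(c, c, c), h(j), b * b * l), g(h(l), h(l), b * c * j), b * h(c) * l)
  Inside:  g(c * j * j * c, b * j, c * (e * b) * j)  →  g(c * c * j * j, b * j, b * c * j)
  Sort:  g(b * j * l, b * j * l, b * j * l * l) * g(c * c * j * j, b * j, b * c * j) * g(g(g(c, c, c), h(j), b * b * l), g(h(l), h(l), b * c * j), b * h(c) * l)
Right:  g(l * b * j, j * (l * b), (b * (l * l)) * (e * j)) * ((g(g(g(c, c * (e * e), c), e * h(j), (l * b) * b), g(h(l), h(l * e) * e, b * (c * j)), (l * b) * h(c)) * e) * g((c * e) * c * j * j, b * j, (j * (c * e)) * b))
  Flatten:  g(l * b * j, j * (l * b), (b * (l * l)) * (e * j)) * g(g(g(c, c * (e * e), c), e * h(j), (l * b) * b), g(h(l), h(l * e) * e, b * (c * j)), (l * b) * h(c)) * e * g((c * e) * c * j * j, b * j, (j * (c * e)) * b)
  Simplify inside:  g(l * b * j, j * (l * b), (b * (l * l)) * (e * j))  →  g(b * j * l, b * j * l, b * j * l * l)
  Inside:  g(g(g(c, c * (e * e), c), e * h(j), (l * b) * b), g(h(l), h(l * e) * e, b * (c * j)), (l * b) * h(c))  →  g(g(g(c, c, c), h(j), b * b * l), g(h(l), h(l), b * c * j), b * h(c) * l)
  Inside:  g((c * e) * c * j * j, b * j, (j * (c * e)) * b)  →  g(c * c * j * j, b * j, b * c * j)
  Drop the unit:  drop e
  Order the arguments:  g(b * j * l, b * j * l, b * j * l * l) * g(c * c * j * j, b * j, b * c * j) * g(g(g(c, c, c), h(j), b * b * l), g(h(l), h(l), b * c * j), b * h(c) * l)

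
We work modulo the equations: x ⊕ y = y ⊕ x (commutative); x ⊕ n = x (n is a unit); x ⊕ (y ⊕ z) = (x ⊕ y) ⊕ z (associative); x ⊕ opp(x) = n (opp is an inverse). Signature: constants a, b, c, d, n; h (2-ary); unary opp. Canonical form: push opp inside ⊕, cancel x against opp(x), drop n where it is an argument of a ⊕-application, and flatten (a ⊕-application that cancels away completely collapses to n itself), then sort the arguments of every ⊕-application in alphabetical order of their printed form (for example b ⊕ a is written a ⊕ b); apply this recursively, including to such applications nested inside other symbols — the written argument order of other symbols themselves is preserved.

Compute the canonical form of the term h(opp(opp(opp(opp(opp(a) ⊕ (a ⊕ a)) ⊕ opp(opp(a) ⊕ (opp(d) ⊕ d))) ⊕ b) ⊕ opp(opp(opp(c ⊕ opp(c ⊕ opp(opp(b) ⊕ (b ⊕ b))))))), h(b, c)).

Answer: h(b ⊕ b, h(b, c))

Derivation:
Work inside:  opp(opp(opp(opp(a) ⊕ (a ⊕ a)) ⊕ opp(opp(a) ⊕ (opp(d) ⊕ d))) ⊕ b) ⊕ opp(opp(opp(c ⊕ opp(c ⊕ opp(opp(b) ⊕ (b ⊕ b))))))
Push opp inside:  distribute opp over ⊕ and collapse double opp
Cancel inverse pairs:  a cancels; d cancels; c cancels
Collect terms:  opp(b) ⊕ opp(b)
Reassemble:  h(b ⊕ b, h(b, c))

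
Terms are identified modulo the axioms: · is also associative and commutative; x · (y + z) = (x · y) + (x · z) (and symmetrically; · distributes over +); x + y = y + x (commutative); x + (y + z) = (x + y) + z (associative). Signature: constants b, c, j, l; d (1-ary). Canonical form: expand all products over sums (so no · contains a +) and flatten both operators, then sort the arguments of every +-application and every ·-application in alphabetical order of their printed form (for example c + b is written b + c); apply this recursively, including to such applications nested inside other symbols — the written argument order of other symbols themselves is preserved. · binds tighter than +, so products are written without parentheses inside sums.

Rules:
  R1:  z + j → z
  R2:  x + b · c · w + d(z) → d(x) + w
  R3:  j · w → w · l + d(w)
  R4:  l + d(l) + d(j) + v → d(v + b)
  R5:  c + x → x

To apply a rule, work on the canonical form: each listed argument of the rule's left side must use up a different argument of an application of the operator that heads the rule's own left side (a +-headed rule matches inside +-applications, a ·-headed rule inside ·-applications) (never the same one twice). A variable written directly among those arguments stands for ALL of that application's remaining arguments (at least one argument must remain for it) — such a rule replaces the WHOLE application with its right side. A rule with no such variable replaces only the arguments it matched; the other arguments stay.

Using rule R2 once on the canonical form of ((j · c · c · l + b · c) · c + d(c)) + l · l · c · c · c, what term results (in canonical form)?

Canonical form:  b · c · c + c · c · c · j · l + c · c · c · l · l + d(c)
Apply R2:  consuming b · c · c, d(c);  w := c, x := c · c · c · j · l + c · c · c · l · l, z := c
Every leftover argument binds to the variable; the entire application is replaced.
Giving:  c + d(c · c · c · j · l + c · c · c · l · l)

Answer: c + d(c · c · c · j · l + c · c · c · l · l)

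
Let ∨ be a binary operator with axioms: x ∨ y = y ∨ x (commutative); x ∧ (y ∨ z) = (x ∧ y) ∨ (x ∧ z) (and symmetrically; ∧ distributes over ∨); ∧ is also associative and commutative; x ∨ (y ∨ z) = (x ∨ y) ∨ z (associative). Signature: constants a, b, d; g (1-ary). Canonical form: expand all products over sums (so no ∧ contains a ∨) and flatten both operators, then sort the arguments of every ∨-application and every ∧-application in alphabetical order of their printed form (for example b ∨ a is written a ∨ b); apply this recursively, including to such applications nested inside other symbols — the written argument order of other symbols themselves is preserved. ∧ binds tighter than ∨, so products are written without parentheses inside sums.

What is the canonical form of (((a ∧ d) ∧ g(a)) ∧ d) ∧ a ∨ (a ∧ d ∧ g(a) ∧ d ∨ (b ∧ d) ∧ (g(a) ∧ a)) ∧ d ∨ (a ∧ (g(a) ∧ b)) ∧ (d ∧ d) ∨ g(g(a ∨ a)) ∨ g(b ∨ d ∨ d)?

Answer: a ∧ a ∧ d ∧ d ∧ g(a) ∨ a ∧ b ∧ d ∧ d ∧ g(a) ∨ a ∧ b ∧ d ∧ d ∧ g(a) ∨ a ∧ d ∧ d ∧ d ∧ g(a) ∨ g(b ∨ d ∨ d) ∨ g(g(a ∨ a))

Derivation:
Expand products over sums:  a ∧ a ∧ d ∧ d ∧ g(a) ∨ a ∧ d ∧ d ∧ d ∧ g(a) ∨ a ∧ b ∧ d ∧ d ∧ g(a) ∨ a ∧ b ∧ d ∧ d ∧ g(a) ∨ g(g(a ∨ a)) ∨ g(b ∨ d ∨ d)
Order the arguments:  a ∧ a ∧ d ∧ d ∧ g(a) ∨ a ∧ b ∧ d ∧ d ∧ g(a) ∨ a ∧ b ∧ d ∧ d ∧ g(a) ∨ a ∧ d ∧ d ∧ d ∧ g(a) ∨ g(b ∨ d ∨ d) ∨ g(g(a ∨ a))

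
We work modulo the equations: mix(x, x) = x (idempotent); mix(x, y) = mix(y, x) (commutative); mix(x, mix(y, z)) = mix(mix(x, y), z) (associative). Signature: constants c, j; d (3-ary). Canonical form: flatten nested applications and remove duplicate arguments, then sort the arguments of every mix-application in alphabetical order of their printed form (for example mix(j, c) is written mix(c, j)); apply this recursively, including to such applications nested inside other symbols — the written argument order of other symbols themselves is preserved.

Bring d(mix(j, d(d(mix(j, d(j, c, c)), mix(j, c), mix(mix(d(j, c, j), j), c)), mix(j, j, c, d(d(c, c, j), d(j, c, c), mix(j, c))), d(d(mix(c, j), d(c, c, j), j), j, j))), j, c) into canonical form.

Focus inside:  mix(j, d(d(mix(j, d(j, c, c)), mix(j, c), mix(mix(d(j, c, j), j), c)), mix(j, j, c, d(d(c, c, j), d(j, c, c), mix(j, c))), d(d(mix(c, j), d(c, c, j), j), j, j)))
Inside:  d(d(mix(j, d(j, c, c)), mix(j, c), mix(mix(d(j, c, j), j), c)), mix(j, j, c, d(d(c, c, j), d(j, c, c), mix(j, c))), d(d(mix(c, j), d(c, c, j), j), j, j))  →  d(d(mix(d(j, c, c), j), mix(c, j), mix(c, d(j, c, j), j)), mix(c, d(d(c, c, j), d(j, c, c), mix(c, j)), j), d(d(mix(c, j), d(c, c, j), j), j, j))
Sort:  mix(d(d(mix(d(j, c, c), j), mix(c, j), mix(c, d(j, c, j), j)), mix(c, d(d(c, c, j), d(j, c, c), mix(c, j)), j), d(d(mix(c, j), d(c, c, j), j), j, j)), j)
Rebuild:  d(mix(d(d(mix(d(j, c, c), j), mix(c, j), mix(c, d(j, c, j), j)), mix(c, d(d(c, c, j), d(j, c, c), mix(c, j)), j), d(d(mix(c, j), d(c, c, j), j), j, j)), j), j, c)

Answer: d(mix(d(d(mix(d(j, c, c), j), mix(c, j), mix(c, d(j, c, j), j)), mix(c, d(d(c, c, j), d(j, c, c), mix(c, j)), j), d(d(mix(c, j), d(c, c, j), j), j, j)), j), j, c)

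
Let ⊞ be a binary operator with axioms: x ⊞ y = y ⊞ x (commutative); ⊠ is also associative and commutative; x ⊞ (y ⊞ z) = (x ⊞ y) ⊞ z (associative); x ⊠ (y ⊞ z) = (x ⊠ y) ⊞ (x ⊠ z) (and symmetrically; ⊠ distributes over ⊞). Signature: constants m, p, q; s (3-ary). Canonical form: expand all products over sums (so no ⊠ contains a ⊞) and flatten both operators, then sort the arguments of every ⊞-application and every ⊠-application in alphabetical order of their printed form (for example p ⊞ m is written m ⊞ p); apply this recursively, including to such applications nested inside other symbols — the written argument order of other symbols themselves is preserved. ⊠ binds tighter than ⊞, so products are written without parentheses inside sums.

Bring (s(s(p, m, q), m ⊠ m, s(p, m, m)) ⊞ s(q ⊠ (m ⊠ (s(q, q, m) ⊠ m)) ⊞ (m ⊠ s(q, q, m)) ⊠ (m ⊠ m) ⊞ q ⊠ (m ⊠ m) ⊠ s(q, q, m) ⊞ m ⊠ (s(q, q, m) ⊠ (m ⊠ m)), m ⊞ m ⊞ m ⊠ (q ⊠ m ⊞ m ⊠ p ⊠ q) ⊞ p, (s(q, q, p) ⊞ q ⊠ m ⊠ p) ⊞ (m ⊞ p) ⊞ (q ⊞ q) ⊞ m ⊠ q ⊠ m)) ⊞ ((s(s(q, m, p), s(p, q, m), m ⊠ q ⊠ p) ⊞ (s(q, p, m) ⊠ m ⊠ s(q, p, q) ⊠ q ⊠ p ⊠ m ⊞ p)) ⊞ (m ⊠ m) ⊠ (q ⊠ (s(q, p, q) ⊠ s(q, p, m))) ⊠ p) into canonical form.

Answer: m ⊠ m ⊠ p ⊠ q ⊠ s(q, p, m) ⊠ s(q, p, q) ⊞ m ⊠ m ⊠ p ⊠ q ⊠ s(q, p, m) ⊠ s(q, p, q) ⊞ p ⊞ s(m ⊠ m ⊠ m ⊠ s(q, q, m) ⊞ m ⊠ m ⊠ m ⊠ s(q, q, m) ⊞ m ⊠ m ⊠ q ⊠ s(q, q, m) ⊞ m ⊠ m ⊠ q ⊠ s(q, q, m), m ⊞ m ⊞ m ⊠ m ⊠ p ⊠ q ⊞ m ⊠ m ⊠ q ⊞ p, m ⊞ m ⊠ m ⊠ q ⊞ m ⊠ p ⊠ q ⊞ p ⊞ q ⊞ q ⊞ s(q, q, p)) ⊞ s(s(p, m, q), m ⊠ m, s(p, m, m)) ⊞ s(s(q, m, p), s(p, q, m), m ⊠ p ⊠ q)

Derivation:
Expand:  s(s(p, m, q), m ⊠ m, s(p, m, m)) ⊞ s(m ⊠ m ⊠ m ⊠ s(q, q, m) ⊞ m ⊠ m ⊠ m ⊠ s(q, q, m) ⊞ m ⊠ m ⊠ q ⊠ s(q, q, m) ⊞ m ⊠ m ⊠ q ⊠ s(q, q, m), m ⊞ m ⊞ m ⊠ m ⊠ p ⊠ q ⊞ m ⊠ m ⊠ q ⊞ p, m ⊞ m ⊠ m ⊠ q ⊞ m ⊠ p ⊠ q ⊞ p ⊞ q ⊞ q ⊞ s(q, q, p)) ⊞ s(s(q, m, p), s(p, q, m), m ⊠ p ⊠ q) ⊞ m ⊠ m ⊠ p ⊠ q ⊠ s(q, p, m) ⊠ s(q, p, q) ⊞ p ⊞ m ⊠ m ⊠ p ⊠ q ⊠ s(q, p, m) ⊠ s(q, p, q)
Order the arguments:  m ⊠ m ⊠ p ⊠ q ⊠ s(q, p, m) ⊠ s(q, p, q) ⊞ m ⊠ m ⊠ p ⊠ q ⊠ s(q, p, m) ⊠ s(q, p, q) ⊞ p ⊞ s(m ⊠ m ⊠ m ⊠ s(q, q, m) ⊞ m ⊠ m ⊠ m ⊠ s(q, q, m) ⊞ m ⊠ m ⊠ q ⊠ s(q, q, m) ⊞ m ⊠ m ⊠ q ⊠ s(q, q, m), m ⊞ m ⊞ m ⊠ m ⊠ p ⊠ q ⊞ m ⊠ m ⊠ q ⊞ p, m ⊞ m ⊠ m ⊠ q ⊞ m ⊠ p ⊠ q ⊞ p ⊞ q ⊞ q ⊞ s(q, q, p)) ⊞ s(s(p, m, q), m ⊠ m, s(p, m, m)) ⊞ s(s(q, m, p), s(p, q, m), m ⊠ p ⊠ q)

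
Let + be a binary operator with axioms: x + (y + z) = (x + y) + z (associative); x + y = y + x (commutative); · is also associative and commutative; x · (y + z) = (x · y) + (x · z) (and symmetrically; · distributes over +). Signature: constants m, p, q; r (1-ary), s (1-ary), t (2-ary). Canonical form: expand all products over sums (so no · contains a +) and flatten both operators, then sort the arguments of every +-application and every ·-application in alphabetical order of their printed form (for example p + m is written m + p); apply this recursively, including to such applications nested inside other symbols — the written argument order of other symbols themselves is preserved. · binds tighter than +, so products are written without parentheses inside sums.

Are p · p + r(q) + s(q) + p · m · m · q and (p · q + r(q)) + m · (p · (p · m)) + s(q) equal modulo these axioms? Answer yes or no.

Left:  p · p + r(q) + s(q) + p · m · m · q
  Un-nest:  p · p + r(q) + s(q) + m · m · p · q
  Sort arguments:  m · m · p · q + p · p + r(q) + s(q)
Right:  (p · q + r(q)) + m · (p · (p · m)) + s(q)
  Merge nested applications:  p · q + r(q) + m · m · p · p + s(q)
  Sort:  m · m · p · p + p · q + r(q) + s(q)

Answer: no — m · m · p · q + p · p + r(q) + s(q) vs m · m · p · p + p · q + r(q) + s(q)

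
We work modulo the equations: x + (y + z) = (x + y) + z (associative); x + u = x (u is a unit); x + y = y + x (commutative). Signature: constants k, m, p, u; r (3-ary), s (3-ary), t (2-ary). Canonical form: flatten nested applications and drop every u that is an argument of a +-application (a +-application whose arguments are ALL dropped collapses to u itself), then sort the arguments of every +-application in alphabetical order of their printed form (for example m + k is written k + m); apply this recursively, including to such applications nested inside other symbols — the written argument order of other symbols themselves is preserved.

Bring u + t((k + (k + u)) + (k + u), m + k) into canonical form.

Inside:  t((k + (k + u)) + (k + u), m + k)  →  t(k + k + k, k + m)
Drop the unit:  drop u
Sort arguments:  t(k + k + k, k + m)

Answer: t(k + k + k, k + m)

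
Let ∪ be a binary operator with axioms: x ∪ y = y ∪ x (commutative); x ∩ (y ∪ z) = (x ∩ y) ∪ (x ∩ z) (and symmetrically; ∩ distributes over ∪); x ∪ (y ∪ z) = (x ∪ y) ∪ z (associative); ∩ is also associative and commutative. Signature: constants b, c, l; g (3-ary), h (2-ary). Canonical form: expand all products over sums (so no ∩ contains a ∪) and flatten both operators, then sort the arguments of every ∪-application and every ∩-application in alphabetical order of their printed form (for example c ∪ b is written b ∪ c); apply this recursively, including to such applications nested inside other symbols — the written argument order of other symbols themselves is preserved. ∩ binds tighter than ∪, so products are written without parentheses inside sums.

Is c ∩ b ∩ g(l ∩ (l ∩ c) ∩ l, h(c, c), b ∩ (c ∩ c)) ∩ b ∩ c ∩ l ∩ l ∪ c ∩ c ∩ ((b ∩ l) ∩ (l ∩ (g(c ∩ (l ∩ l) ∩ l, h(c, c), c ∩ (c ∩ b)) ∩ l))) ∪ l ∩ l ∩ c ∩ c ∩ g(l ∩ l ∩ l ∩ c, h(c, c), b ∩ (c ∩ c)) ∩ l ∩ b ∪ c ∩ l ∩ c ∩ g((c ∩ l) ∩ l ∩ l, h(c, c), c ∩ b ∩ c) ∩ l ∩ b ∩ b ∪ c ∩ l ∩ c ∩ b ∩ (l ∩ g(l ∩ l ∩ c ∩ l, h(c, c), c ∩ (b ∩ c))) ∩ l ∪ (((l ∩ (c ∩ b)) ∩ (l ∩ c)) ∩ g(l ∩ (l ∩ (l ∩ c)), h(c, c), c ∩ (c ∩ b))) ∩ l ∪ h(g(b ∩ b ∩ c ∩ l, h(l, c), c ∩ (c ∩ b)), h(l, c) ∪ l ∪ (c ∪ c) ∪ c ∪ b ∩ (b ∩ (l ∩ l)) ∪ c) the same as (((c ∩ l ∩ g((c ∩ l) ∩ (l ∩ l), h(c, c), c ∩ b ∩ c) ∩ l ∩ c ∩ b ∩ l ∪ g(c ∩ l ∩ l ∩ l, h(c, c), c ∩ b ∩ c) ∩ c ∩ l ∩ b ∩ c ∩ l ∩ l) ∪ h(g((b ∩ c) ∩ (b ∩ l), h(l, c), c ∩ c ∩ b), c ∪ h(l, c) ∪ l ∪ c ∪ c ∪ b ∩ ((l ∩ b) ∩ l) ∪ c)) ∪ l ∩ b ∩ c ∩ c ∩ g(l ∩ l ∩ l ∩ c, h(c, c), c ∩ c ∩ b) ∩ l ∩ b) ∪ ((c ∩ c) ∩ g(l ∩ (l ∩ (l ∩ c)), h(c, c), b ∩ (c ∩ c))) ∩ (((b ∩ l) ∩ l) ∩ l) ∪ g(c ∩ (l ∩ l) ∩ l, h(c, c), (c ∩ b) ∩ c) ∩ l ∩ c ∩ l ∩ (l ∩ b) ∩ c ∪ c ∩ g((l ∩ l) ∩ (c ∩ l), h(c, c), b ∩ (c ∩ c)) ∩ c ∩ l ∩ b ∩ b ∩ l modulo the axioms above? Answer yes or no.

Left:  c ∩ b ∩ g(l ∩ (l ∩ c) ∩ l, h(c, c), b ∩ (c ∩ c)) ∩ b ∩ c ∩ l ∩ l ∪ c ∩ c ∩ ((b ∩ l) ∩ (l ∩ (g(c ∩ (l ∩ l) ∩ l, h(c, c), c ∩ (c ∩ b)) ∩ l))) ∪ l ∩ l ∩ c ∩ c ∩ g(l ∩ l ∩ l ∩ c, h(c, c), b ∩ (c ∩ c)) ∩ l ∩ b ∪ c ∩ l ∩ c ∩ g((c ∩ l) ∩ l ∩ l, h(c, c), c ∩ b ∩ c) ∩ l ∩ b ∩ b ∪ c ∩ l ∩ c ∩ b ∩ (l ∩ g(l ∩ l ∩ c ∩ l, h(c, c), c ∩ (b ∩ c))) ∩ l ∪ (((l ∩ (c ∩ b)) ∩ (l ∩ c)) ∩ g(l ∩ (l ∩ (l ∩ c)), h(c, c), c ∩ (c ∩ b))) ∩ l ∪ h(g(b ∩ b ∩ c ∩ l, h(l, c), c ∩ (c ∩ b)), h(l, c) ∪ l ∪ (c ∪ c) ∪ c ∪ b ∩ (b ∩ (l ∩ l)) ∪ c)
  Flatten:  b ∩ b ∩ c ∩ c ∩ g(c ∩ l ∩ l ∩ l, h(c, c), b ∩ c ∩ c) ∩ l ∩ l ∪ b ∩ c ∩ c ∩ g(c ∩ l ∩ l ∩ l, h(c, c), b ∩ c ∩ c) ∩ l ∩ l ∩ l ∪ b ∩ c ∩ c ∩ g(c ∩ l ∩ l ∩ l, h(c, c), b ∩ c ∩ c) ∩ l ∩ l ∩ l ∪ b ∩ b ∩ c ∩ c ∩ g(c ∩ l ∩ l ∩ l, h(c, c), b ∩ c ∩ c) ∩ l ∩ l ∪ b ∩ c ∩ c ∩ g(c ∩ l ∩ l ∩ l, h(c, c), b ∩ c ∩ c) ∩ l ∩ l ∩ l ∪ b ∩ c ∩ c ∩ g(c ∩ l ∩ l ∩ l, h(c, c), b ∩ c ∩ c) ∩ l ∩ l ∩ l ∪ h(g(b ∩ b ∩ c ∩ l, h(l, c), b ∩ c ∩ c), b ∩ b ∩ l ∩ l ∪ c ∪ c ∪ c ∪ c ∪ h(l, c) ∪ l)
  Sort arguments:  b ∩ b ∩ c ∩ c ∩ g(c ∩ l ∩ l ∩ l, h(c, c), b ∩ c ∩ c) ∩ l ∩ l ∪ b ∩ b ∩ c ∩ c ∩ g(c ∩ l ∩ l ∩ l, h(c, c), b ∩ c ∩ c) ∩ l ∩ l ∪ b ∩ c ∩ c ∩ g(c ∩ l ∩ l ∩ l, h(c, c), b ∩ c ∩ c) ∩ l ∩ l ∩ l ∪ b ∩ c ∩ c ∩ g(c ∩ l ∩ l ∩ l, h(c, c), b ∩ c ∩ c) ∩ l ∩ l ∩ l ∪ b ∩ c ∩ c ∩ g(c ∩ l ∩ l ∩ l, h(c, c), b ∩ c ∩ c) ∩ l ∩ l ∩ l ∪ b ∩ c ∩ c ∩ g(c ∩ l ∩ l ∩ l, h(c, c), b ∩ c ∩ c) ∩ l ∩ l ∩ l ∪ h(g(b ∩ b ∩ c ∩ l, h(l, c), b ∩ c ∩ c), b ∩ b ∩ l ∩ l ∪ c ∪ c ∪ c ∪ c ∪ h(l, c) ∪ l)
Right:  (((c ∩ l ∩ g((c ∩ l) ∩ (l ∩ l), h(c, c), c ∩ b ∩ c) ∩ l ∩ c ∩ b ∩ l ∪ g(c ∩ l ∩ l ∩ l, h(c, c), c ∩ b ∩ c) ∩ c ∩ l ∩ b ∩ c ∩ l ∩ l) ∪ h(g((b ∩ c) ∩ (b ∩ l), h(l, c), c ∩ c ∩ b), c ∪ h(l, c) ∪ l ∪ c ∪ c ∪ b ∩ ((l ∩ b) ∩ l) ∪ c)) ∪ l ∩ b ∩ c ∩ c ∩ g(l ∩ l ∩ l ∩ c, h(c, c), c ∩ c ∩ b) ∩ l ∩ b) ∪ ((c ∩ c) ∩ g(l ∩ (l ∩ (l ∩ c)), h(c, c), b ∩ (c ∩ c))) ∩ (((b ∩ l) ∩ l) ∩ l) ∪ g(c ∩ (l ∩ l) ∩ l, h(c, c), (c ∩ b) ∩ c) ∩ l ∩ c ∩ l ∩ (l ∩ b) ∩ c ∪ c ∩ g((l ∩ l) ∩ (c ∩ l), h(c, c), b ∩ (c ∩ c)) ∩ c ∩ l ∩ b ∩ b ∩ l
  Flatten:  b ∩ c ∩ c ∩ g(c ∩ l ∩ l ∩ l, h(c, c), b ∩ c ∩ c) ∩ l ∩ l ∩ l ∪ b ∩ c ∩ c ∩ g(c ∩ l ∩ l ∩ l, h(c, c), b ∩ c ∩ c) ∩ l ∩ l ∩ l ∪ h(g(b ∩ b ∩ c ∩ l, h(l, c), b ∩ c ∩ c), b ∩ b ∩ l ∩ l ∪ c ∪ c ∪ c ∪ c ∪ h(l, c) ∪ l) ∪ b ∩ b ∩ c ∩ c ∩ g(c ∩ l ∩ l ∩ l, h(c, c), b ∩ c ∩ c) ∩ l ∩ l ∪ b ∩ c ∩ c ∩ g(c ∩ l ∩ l ∩ l, h(c, c), b ∩ c ∩ c) ∩ l ∩ l ∩ l ∪ b ∩ c ∩ c ∩ g(c ∩ l ∩ l ∩ l, h(c, c), b ∩ c ∩ c) ∩ l ∩ l ∩ l ∪ b ∩ b ∩ c ∩ c ∩ g(c ∩ l ∩ l ∩ l, h(c, c), b ∩ c ∩ c) ∩ l ∩ l
  Sort:  b ∩ b ∩ c ∩ c ∩ g(c ∩ l ∩ l ∩ l, h(c, c), b ∩ c ∩ c) ∩ l ∩ l ∪ b ∩ b ∩ c ∩ c ∩ g(c ∩ l ∩ l ∩ l, h(c, c), b ∩ c ∩ c) ∩ l ∩ l ∪ b ∩ c ∩ c ∩ g(c ∩ l ∩ l ∩ l, h(c, c), b ∩ c ∩ c) ∩ l ∩ l ∩ l ∪ b ∩ c ∩ c ∩ g(c ∩ l ∩ l ∩ l, h(c, c), b ∩ c ∩ c) ∩ l ∩ l ∩ l ∪ b ∩ c ∩ c ∩ g(c ∩ l ∩ l ∩ l, h(c, c), b ∩ c ∩ c) ∩ l ∩ l ∩ l ∪ b ∩ c ∩ c ∩ g(c ∩ l ∩ l ∩ l, h(c, c), b ∩ c ∩ c) ∩ l ∩ l ∩ l ∪ h(g(b ∩ b ∩ c ∩ l, h(l, c), b ∩ c ∩ c), b ∩ b ∩ l ∩ l ∪ c ∪ c ∪ c ∪ c ∪ h(l, c) ∪ l)

Answer: yes — both canonical forms are b ∩ b ∩ c ∩ c ∩ g(c ∩ l ∩ l ∩ l, h(c, c), b ∩ c ∩ c) ∩ l ∩ l ∪ b ∩ b ∩ c ∩ c ∩ g(c ∩ l ∩ l ∩ l, h(c, c), b ∩ c ∩ c) ∩ l ∩ l ∪ b ∩ c ∩ c ∩ g(c ∩ l ∩ l ∩ l, h(c, c), b ∩ c ∩ c) ∩ l ∩ l ∩ l ∪ b ∩ c ∩ c ∩ g(c ∩ l ∩ l ∩ l, h(c, c), b ∩ c ∩ c) ∩ l ∩ l ∩ l ∪ b ∩ c ∩ c ∩ g(c ∩ l ∩ l ∩ l, h(c, c), b ∩ c ∩ c) ∩ l ∩ l ∩ l ∪ b ∩ c ∩ c ∩ g(c ∩ l ∩ l ∩ l, h(c, c), b ∩ c ∩ c) ∩ l ∩ l ∩ l ∪ h(g(b ∩ b ∩ c ∩ l, h(l, c), b ∩ c ∩ c), b ∩ b ∩ l ∩ l ∪ c ∪ c ∪ c ∪ c ∪ h(l, c) ∪ l)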